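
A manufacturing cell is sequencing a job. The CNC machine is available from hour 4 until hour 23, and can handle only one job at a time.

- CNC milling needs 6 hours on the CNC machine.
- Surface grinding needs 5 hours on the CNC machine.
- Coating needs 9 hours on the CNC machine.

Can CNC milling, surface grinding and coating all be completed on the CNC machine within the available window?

No

The CNC machine window is 23 − 4 = 19 hours.
Running back to back, the jobs need 6 + 5 + 9 = 20 hours on the CNC machine.
Since 20 > 19, they cannot all fit.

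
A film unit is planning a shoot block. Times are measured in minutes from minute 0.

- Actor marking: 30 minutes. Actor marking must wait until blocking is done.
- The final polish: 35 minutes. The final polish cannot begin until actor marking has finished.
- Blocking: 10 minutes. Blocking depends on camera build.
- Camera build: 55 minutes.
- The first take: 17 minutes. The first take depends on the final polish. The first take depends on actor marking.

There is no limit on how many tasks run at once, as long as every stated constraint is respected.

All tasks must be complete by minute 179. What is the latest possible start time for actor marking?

The first take has no dependents, so it just needs to finish by minute 179. Starting by 179 − 17 = minute 162 achieves that.
The final polish has to be done before the first take (must start by minute 162). That means finishing by minute 162, i.e. starting by 162 − 35 = minute 127.
Actor marking has several dependents: the final polish (must start by minute 127); the first take (must start by minute 162). The earliest of those limits is minute 127, so actor marking must start by 127 − 30 = minute 97.

97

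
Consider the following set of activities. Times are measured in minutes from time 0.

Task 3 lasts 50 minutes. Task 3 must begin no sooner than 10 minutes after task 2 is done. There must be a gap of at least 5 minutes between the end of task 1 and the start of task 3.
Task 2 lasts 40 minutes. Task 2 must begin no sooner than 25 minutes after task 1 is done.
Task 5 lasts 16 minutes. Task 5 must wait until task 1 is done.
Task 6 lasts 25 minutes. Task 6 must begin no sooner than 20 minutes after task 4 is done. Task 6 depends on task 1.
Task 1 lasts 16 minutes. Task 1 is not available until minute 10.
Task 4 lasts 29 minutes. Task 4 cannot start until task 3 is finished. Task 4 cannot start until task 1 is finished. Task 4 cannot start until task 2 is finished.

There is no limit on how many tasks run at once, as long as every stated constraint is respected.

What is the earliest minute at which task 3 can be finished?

151

Task 1 waits on its own release at minute 10, so it starts at minute 10 and finishes at 10 + 16 = minute 26.
Task 2 waits on task 1 (finishes minute 26, plus 25-minute gap → minute 51), so it starts at minute 51 and finishes at 51 + 40 = minute 91.
For task 3: task 2 (finishes minute 91, plus 10-minute gap → minute 101); task 1 (finishes minute 26, plus 5-minute gap → minute 31). Taking the maximum gives a start of minute 101, and it finishes at 101 + 50 = minute 151.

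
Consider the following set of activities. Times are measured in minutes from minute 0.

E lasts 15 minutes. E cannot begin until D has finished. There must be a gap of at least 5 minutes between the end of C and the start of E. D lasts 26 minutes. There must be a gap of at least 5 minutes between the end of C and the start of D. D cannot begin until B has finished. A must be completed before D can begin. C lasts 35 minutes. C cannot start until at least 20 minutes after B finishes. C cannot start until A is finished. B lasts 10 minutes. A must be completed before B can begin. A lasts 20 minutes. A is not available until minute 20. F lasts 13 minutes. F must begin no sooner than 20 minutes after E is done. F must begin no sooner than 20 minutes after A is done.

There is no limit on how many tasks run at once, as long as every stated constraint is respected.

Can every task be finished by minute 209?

A waits on its own release at minute 20, so it starts at minute 20 and finishes at 20 + 20 = minute 40.
B waits on A (finishes minute 40), so it starts at minute 40 and finishes at 40 + 10 = minute 50.
C cannot start until B (finishes minute 50, plus 20-minute gap → minute 70); A (finishes minute 40). The controlling bound is minute 70, so C finishes at 70 + 35 = minute 105.
D needs all of C (finishes minute 105, plus 5-minute gap → minute 110); B (finishes minute 50); A (finishes minute 40). That puts its earliest start at minute 110; it finishes at 110 + 26 = minute 136.
E needs all of D (finishes minute 136); C (finishes minute 105, plus 5-minute gap → minute 110). That puts its earliest start at minute 136; it finishes at 136 + 15 = minute 151.
F needs all of E (finishes minute 151, plus 20-minute gap → minute 171); A (finishes minute 40, plus 20-minute gap → minute 60). That puts its earliest start at minute 171; it finishes at 171 + 13 = minute 184.
Every task is finished by minute 184, which is no later than the deadline of 209, so the schedule is feasible.

Yes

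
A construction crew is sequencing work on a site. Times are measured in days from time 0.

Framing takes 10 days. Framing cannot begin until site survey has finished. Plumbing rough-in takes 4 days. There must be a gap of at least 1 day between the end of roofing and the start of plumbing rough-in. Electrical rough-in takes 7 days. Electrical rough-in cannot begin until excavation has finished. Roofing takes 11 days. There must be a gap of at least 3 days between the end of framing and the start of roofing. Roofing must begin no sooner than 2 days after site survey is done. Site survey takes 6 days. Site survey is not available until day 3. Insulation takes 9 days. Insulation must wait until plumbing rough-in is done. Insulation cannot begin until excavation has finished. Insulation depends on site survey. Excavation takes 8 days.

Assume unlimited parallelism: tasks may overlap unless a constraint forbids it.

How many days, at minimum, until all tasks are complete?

47

Excavation has no prerequisites, so it starts at day 0 and finishes at day 8.
Electrical rough-in cannot begin until excavation (finishes day 8). It runs from day 8 to 8 + 7 = day 15.
Site survey waits on its own release at day 3, so it starts at day 3 and finishes at 3 + 6 = day 9.
Framing cannot begin until site survey (finishes day 9). It runs from day 9 to 9 + 10 = day 19.
Roofing needs all of framing (finishes day 19, plus 3-day gap → day 22); site survey (finishes day 9, plus 2-day gap → day 11). That puts its earliest start at day 22; it finishes at 22 + 11 = day 33.
Plumbing rough-in waits on roofing (finishes day 33, plus 1-day gap → day 34), so it starts at day 34 and finishes at 34 + 4 = day 38.
Insulation has to wait for plumbing rough-in (finishes day 38); excavation (finishes day 8); site survey (finishes day 9). The latest of these is day 38, so insulation runs day 38 to 38 + 9 = day 47.
All tasks are finished once the last one completes. Finish times: Site survey at 9, Excavation at 8, Framing at 19, Roofing at 33, Plumbing rough-in at 38, Electrical rough-in at 15, Insulation at 47. The latest is day 47.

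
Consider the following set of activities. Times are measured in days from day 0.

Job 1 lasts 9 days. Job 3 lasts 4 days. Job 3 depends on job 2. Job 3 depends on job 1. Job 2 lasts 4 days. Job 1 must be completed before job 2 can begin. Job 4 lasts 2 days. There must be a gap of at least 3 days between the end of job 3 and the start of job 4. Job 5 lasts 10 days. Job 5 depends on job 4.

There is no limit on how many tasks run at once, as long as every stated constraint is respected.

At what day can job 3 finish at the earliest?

17

Job 1 has no prerequisites, so it starts at day 0 and finishes at day 9.
After job 1 (finishes day 9), job 2 can start at day 9 and finishes at day 13.
Job 3 needs all of job 2 (finishes day 13); job 1 (finishes day 9). That puts its earliest start at day 13; it finishes at 13 + 4 = day 17.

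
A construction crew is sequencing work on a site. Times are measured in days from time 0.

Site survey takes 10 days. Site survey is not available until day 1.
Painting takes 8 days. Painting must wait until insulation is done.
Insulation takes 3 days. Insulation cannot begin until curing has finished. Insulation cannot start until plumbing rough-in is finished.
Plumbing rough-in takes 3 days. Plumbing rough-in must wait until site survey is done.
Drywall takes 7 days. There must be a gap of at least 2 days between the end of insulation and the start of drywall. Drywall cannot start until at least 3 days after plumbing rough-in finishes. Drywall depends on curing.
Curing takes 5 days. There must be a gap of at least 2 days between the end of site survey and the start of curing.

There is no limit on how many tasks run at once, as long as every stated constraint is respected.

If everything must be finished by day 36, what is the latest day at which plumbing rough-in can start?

21

Nothing follows drywall; the deadline of day 36 is its only limit. It must start by 36 − 7 = day 29.
Painting has no dependents, so it just needs to finish by day 36. Starting by 36 − 8 = day 28 achieves that.
Insulation feeds drywall (must start by day 29, minus 2-day gap → day 27); painting (must start by day 28). Taking the minimum, insulation must finish by day 27 and start by 27 − 3 = day 24.
Plumbing rough-in must finish in time for insulation (must start by day 24); drywall (must start by day 29, minus 3-day gap → day 26). The tightest is day 24, so plumbing rough-in must start by 24 − 3 = day 21.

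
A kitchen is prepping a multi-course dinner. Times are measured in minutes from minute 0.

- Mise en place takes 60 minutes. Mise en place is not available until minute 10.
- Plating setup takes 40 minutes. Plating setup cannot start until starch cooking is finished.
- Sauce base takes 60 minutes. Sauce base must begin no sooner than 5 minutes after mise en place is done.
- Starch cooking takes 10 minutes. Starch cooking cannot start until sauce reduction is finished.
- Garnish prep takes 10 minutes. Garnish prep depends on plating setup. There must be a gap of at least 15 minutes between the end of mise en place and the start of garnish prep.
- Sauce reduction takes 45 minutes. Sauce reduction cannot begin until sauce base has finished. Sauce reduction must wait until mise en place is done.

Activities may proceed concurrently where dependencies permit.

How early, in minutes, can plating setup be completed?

230

Mise en place waits on its own release at minute 10, so it starts at minute 10 and finishes at 10 + 60 = minute 70.
Sauce base waits on mise en place (finishes minute 70, plus 5-minute gap → minute 75), so it starts at minute 75 and finishes at 75 + 60 = minute 135.
Sauce reduction cannot start until sauce base (finishes minute 135); mise en place (finishes minute 70). The controlling bound is minute 135, so sauce reduction finishes at 135 + 45 = minute 180.
Starch cooking waits on sauce reduction (finishes minute 180), so it starts at minute 180 and finishes at 180 + 10 = minute 190.
Plating setup cannot begin until starch cooking (finishes minute 190). It runs from minute 190 to 190 + 40 = minute 230.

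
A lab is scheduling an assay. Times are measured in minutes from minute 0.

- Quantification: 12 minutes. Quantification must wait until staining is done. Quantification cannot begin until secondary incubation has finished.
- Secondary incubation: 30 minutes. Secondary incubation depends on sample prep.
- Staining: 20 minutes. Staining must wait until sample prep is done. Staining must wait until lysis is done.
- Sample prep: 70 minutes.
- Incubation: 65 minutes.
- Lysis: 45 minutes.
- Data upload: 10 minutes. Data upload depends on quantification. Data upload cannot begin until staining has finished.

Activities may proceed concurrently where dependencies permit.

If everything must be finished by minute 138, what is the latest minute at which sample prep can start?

Data upload has no dependents, so it just needs to finish by minute 138. Starting by 138 − 10 = minute 128 achieves that.
Quantification has to be done before data upload (must start by minute 128). That means finishing by minute 128, i.e. starting by 128 − 12 = minute 116.
For staining: quantification (must start by minute 116); data upload (must start by minute 128). The most restrictive is minute 116; with a 20-minute duration, staining must start by minute 96.
Since quantification (must start by minute 116) depends on it, secondary incubation must finish by minute 116. Backing off its 30-minute duration gives a latest start of minute 86.
Sample prep must finish in time for staining (must start by minute 96); secondary incubation (must start by minute 86). The tightest is minute 86, so sample prep must start by 86 − 70 = minute 16.

16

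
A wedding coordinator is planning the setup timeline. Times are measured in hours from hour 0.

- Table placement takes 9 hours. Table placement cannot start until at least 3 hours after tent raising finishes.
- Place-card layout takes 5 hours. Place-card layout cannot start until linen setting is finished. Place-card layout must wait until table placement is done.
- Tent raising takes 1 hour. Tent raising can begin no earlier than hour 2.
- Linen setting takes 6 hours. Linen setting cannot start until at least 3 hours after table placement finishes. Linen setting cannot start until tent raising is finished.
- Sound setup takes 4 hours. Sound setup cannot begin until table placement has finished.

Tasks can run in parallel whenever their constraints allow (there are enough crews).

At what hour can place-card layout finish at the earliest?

Tent raising cannot begin until its own release at hour 2. It runs from hour 2 to 2 + 1 = hour 3.
Table placement cannot begin until tent raising (finishes hour 3, plus 3-hour gap → hour 6). It runs from hour 6 to 6 + 9 = hour 15.
Linen setting needs all of table placement (finishes hour 15, plus 3-hour gap → hour 18); tent raising (finishes hour 3). That puts its earliest start at hour 18; it finishes at 18 + 6 = hour 24.
Place-card layout needs all of linen setting (finishes hour 24); table placement (finishes hour 15). That puts its earliest start at hour 24; it finishes at 24 + 5 = hour 29.

29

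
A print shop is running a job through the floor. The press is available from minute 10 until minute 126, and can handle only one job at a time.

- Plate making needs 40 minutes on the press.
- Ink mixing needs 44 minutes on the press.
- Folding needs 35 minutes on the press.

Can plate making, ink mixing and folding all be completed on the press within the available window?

The press window is 126 − 10 = 116 minutes.
Running back to back, the jobs need 40 + 44 + 35 = 119 minutes on the press.
Since 119 > 116, they cannot all fit.

No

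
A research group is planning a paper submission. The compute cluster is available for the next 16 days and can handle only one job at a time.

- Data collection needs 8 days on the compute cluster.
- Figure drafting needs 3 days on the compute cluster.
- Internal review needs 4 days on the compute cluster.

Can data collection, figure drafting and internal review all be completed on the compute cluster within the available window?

Yes

Running back to back, the jobs need 8 + 3 + 4 = 15 days on the compute cluster.
Since 15 ≤ 16, they fit within the window.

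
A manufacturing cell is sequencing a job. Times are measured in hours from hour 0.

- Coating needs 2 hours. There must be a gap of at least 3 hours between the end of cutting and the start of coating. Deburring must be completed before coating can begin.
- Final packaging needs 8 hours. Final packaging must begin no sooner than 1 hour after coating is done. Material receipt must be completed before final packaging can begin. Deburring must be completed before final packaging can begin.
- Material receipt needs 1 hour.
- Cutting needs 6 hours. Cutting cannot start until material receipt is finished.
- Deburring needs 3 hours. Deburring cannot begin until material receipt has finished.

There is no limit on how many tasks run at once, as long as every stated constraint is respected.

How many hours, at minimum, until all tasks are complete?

21

Material receipt has no prerequisites, so it starts at hour 0 and finishes at hour 1.
After material receipt (finishes hour 1), deburring can start at hour 1 and finishes at hour 4.
Cutting waits on material receipt (finishes hour 1), so it starts at hour 1 and finishes at 1 + 6 = hour 7.
Coating cannot start until cutting (finishes hour 7, plus 3-hour gap → hour 10); deburring (finishes hour 4). The controlling bound is hour 10, so coating finishes at 10 + 2 = hour 12.
Final packaging needs all of coating (finishes hour 12, plus 1-hour gap → hour 13); material receipt (finishes hour 1); deburring (finishes hour 4). That puts its earliest start at hour 13; it finishes at 13 + 8 = hour 21.
All tasks are finished once the last one completes. Finish times: Material receipt at 1, Cutting at 7, Deburring at 4, Coating at 12, Final packaging at 21. The latest is hour 21.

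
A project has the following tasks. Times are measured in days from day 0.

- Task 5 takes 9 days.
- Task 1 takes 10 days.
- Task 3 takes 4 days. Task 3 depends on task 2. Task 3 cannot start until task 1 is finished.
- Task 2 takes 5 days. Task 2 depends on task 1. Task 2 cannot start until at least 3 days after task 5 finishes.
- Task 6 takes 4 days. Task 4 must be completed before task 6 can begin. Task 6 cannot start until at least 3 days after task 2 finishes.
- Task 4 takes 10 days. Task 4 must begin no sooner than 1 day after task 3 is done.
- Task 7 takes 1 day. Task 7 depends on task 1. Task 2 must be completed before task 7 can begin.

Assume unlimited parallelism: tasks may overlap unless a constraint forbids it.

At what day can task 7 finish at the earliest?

18

Task 5 has no prerequisites, so it starts at day 0 and finishes at day 9.
Task 1 has no prerequisites, so it starts at day 0 and finishes at day 10.
For task 2: task 1 (finishes day 10); task 5 (finishes day 9, plus 3-day gap → day 12). Taking the maximum gives a start of day 12, and it finishes at 12 + 5 = day 17.
For task 7: task 1 (finishes day 10); task 2 (finishes day 17). Taking the maximum gives a start of day 17, and it finishes at 17 + 1 = day 18.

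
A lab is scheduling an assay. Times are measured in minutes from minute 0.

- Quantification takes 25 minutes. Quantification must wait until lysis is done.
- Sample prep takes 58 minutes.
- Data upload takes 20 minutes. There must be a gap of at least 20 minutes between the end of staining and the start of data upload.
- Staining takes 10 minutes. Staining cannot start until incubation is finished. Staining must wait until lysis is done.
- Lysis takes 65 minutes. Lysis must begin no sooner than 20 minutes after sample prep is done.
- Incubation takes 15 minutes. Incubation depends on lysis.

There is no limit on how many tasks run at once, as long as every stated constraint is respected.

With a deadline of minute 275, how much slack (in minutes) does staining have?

Sample prep has no prerequisites, so it starts at minute 0 and finishes at minute 58.
Lysis cannot begin until sample prep (finishes minute 58, plus 20-minute gap → minute 78). It runs from minute 78 to 78 + 65 = minute 143.
Incubation cannot begin until lysis (finishes minute 143). It runs from minute 143 to 143 + 15 = minute 158.
Staining has to wait for incubation (finishes minute 158); lysis (finishes minute 143). The latest of these is minute 158, so staining runs minute 158 to 158 + 10 = minute 168.

Working backward from the deadline:
Data upload has no dependents, so it just needs to finish by minute 275. Starting by 275 − 20 = minute 255 achieves that.
Staining must finish before data upload (must start by minute 255, minus 20-minute gap → minute 235). With a 10-minute duration, staining must start by 235 − 10 = minute 225.
So staining can start as early as minute 158 and as late as minute 225, giving 225 − 158 = 67 minutes of slack.

67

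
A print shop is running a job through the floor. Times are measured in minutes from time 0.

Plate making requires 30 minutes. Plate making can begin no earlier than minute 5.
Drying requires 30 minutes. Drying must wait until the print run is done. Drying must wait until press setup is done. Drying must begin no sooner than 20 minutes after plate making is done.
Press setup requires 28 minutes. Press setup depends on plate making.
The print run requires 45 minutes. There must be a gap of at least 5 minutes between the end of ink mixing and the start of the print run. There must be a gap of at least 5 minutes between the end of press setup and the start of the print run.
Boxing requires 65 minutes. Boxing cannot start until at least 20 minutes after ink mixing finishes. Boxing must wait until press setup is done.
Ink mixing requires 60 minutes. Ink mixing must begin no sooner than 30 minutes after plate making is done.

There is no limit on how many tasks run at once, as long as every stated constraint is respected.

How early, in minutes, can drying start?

Plate making cannot begin until its own release at minute 5. It runs from minute 5 to 5 + 30 = minute 35.
After plate making (finishes minute 35), press setup can start at minute 35 and finishes at minute 63.
Ink mixing cannot begin until plate making (finishes minute 35, plus 30-minute gap → minute 65). It runs from minute 65 to 65 + 60 = minute 125.
The print run needs all of ink mixing (finishes minute 125, plus 5-minute gap → minute 130); press setup (finishes minute 63, plus 5-minute gap → minute 68). That puts its earliest start at minute 130; it finishes at 130 + 45 = minute 175.
Drying waits on the print run (finishes minute 175); press setup (finishes minute 63); plate making (finishes minute 35, plus 20-minute gap → minute 55). The latest of these is minute 175, which is the earliest drying can start.

175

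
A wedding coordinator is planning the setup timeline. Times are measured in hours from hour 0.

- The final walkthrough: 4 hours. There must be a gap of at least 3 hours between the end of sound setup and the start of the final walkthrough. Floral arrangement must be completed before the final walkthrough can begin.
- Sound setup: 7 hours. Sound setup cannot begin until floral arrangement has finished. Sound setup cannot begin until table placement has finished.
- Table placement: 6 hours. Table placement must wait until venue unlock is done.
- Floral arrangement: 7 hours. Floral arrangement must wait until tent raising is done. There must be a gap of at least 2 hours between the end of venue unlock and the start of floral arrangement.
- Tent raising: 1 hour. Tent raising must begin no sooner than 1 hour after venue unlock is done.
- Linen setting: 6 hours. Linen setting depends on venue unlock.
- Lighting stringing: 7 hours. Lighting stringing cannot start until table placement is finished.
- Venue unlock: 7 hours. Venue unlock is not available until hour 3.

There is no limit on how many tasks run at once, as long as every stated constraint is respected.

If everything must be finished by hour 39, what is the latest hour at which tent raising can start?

17

The final walkthrough has no dependents, so it just needs to finish by hour 39. Starting by 39 − 4 = hour 35 achieves that.
Sound setup must finish before the final walkthrough (must start by hour 35, minus 3-hour gap → hour 32). With a 7-hour duration, sound setup must start by 32 − 7 = hour 25.
For floral arrangement: sound setup (must start by hour 25); the final walkthrough (must start by hour 35). The most restrictive is hour 25; with a 7-hour duration, floral arrangement must start by hour 18.
Tent raising has to be done before floral arrangement (must start by hour 18). That means finishing by hour 18, i.e. starting by 18 − 1 = hour 17.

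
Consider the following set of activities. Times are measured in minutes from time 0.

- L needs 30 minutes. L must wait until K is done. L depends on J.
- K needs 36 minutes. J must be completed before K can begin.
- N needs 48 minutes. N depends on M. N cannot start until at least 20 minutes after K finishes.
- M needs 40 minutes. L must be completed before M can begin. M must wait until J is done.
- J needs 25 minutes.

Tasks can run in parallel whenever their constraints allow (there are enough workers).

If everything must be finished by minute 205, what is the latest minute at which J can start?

26

Nothing follows N; the deadline of minute 205 is its only limit. It must start by 205 − 48 = minute 157.
Since N (must start by minute 157) depends on it, M must finish by minute 157. Backing off its 40-minute duration gives a latest start of minute 117.
L feeds into M (must start by minute 117); so L must finish by minute 117 and therefore start by minute 87.
For K: L (must start by minute 87); N (must start by minute 157, minus 20-minute gap → minute 137). The most restrictive is minute 87; with a 36-minute duration, K must start by minute 51.
J has several dependents: K (must start by minute 51); L (must start by minute 87); M (must start by minute 117). The earliest of those limits is minute 51, so J must start by 51 − 25 = minute 26.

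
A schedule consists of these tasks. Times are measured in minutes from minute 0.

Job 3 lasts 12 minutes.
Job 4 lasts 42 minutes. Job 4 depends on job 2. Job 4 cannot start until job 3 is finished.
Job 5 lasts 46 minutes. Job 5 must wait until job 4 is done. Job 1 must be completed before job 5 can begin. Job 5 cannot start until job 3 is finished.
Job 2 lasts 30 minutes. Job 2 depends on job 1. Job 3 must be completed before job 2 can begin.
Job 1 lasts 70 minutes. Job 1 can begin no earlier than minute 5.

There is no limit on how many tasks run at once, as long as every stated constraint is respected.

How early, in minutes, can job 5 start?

147

Nothing blocks job 3, so it runs from minute 0 to minute 12.
Job 1 waits on its own release at minute 5, so it starts at minute 5 and finishes at 5 + 70 = minute 75.
Job 2 cannot start until job 1 (finishes minute 75); job 3 (finishes minute 12). The controlling bound is minute 75, so job 2 finishes at 75 + 30 = minute 105.
Job 4 has to wait for job 2 (finishes minute 105); job 3 (finishes minute 12). The latest of these is minute 105, so job 4 runs minute 105 to 105 + 42 = minute 147.
Job 5 waits on job 4 (finishes minute 147); job 1 (finishes minute 75); job 3 (finishes minute 12). The latest of these is minute 147, which is the earliest job 5 can start.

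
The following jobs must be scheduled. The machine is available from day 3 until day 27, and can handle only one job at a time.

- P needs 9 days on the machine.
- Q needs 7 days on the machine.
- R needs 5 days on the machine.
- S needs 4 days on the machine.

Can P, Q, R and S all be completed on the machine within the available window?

The machine window is 27 − 3 = 24 days.
Running back to back, the jobs need 9 + 7 + 5 + 4 = 25 days on the machine.
Since 25 > 24, they cannot all fit.

No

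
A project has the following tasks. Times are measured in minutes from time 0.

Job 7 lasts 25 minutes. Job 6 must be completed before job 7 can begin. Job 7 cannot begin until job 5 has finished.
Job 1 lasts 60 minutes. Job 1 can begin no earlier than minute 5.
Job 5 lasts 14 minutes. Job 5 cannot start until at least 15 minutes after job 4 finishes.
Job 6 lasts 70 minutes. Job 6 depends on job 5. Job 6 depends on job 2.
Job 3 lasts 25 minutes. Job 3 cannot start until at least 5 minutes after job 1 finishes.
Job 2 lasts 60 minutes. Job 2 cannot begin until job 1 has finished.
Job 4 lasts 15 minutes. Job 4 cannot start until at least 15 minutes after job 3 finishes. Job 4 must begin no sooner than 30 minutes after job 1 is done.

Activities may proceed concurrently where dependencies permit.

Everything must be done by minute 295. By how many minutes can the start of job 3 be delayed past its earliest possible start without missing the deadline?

Job 1 waits on its own release at minute 5, so it starts at minute 5 and finishes at 5 + 60 = minute 65.
Job 3 cannot begin until job 1 (finishes minute 65, plus 5-minute gap → minute 70). It runs from minute 70 to 70 + 25 = minute 95.

Working backward from the deadline:
To finish by minute 295, job 7 (duration 25) must start no later than minute 270.
Job 6 feeds into job 7 (must start by minute 270); so job 6 must finish by minute 270 and therefore start by minute 200.
Job 5 must finish in time for job 6 (must start by minute 200); job 7 (must start by minute 270). The tightest is minute 200, so job 5 must start by 200 − 14 = minute 186.
Job 4 feeds into job 5 (must start by minute 186, minus 15-minute gap → minute 171); so job 4 must finish by minute 171 and therefore start by minute 156.
Since job 4 (must start by minute 156, minus 15-minute gap → minute 141) depends on it, job 3 must finish by minute 141. Backing off its 25-minute duration gives a latest start of minute 116.
So job 3 can start as early as minute 70 and as late as minute 116, giving 116 − 70 = 46 minutes of slack.

46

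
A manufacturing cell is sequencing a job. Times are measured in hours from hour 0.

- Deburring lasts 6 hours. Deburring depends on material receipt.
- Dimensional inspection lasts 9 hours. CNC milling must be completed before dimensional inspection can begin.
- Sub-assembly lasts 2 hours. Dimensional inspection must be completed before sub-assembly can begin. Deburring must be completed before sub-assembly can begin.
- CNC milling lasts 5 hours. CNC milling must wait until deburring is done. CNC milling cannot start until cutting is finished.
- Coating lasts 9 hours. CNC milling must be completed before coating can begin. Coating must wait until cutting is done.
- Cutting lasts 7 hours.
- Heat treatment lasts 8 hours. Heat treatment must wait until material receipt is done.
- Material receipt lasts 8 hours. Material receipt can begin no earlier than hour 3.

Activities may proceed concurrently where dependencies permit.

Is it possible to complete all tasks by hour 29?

No

Cutting has no prerequisites, so it starts at hour 0 and finishes at hour 7.
Material receipt waits on its own release at hour 3, so it starts at hour 3 and finishes at 3 + 8 = hour 11.
After material receipt (finishes hour 11), heat treatment can start at hour 11 and finishes at hour 19.
Deburring waits on material receipt (finishes hour 11), so it starts at hour 11 and finishes at 11 + 6 = hour 17.
CNC milling needs all of deburring (finishes hour 17); cutting (finishes hour 7). That puts its earliest start at hour 17; it finishes at 17 + 5 = hour 22.
For coating: CNC milling (finishes hour 22); cutting (finishes hour 7). Taking the maximum gives a start of hour 22, and it finishes at 22 + 9 = hour 31.
After CNC milling (finishes hour 22), dimensional inspection can start at hour 22 and finishes at hour 31.
Sub-assembly needs all of dimensional inspection (finishes hour 31); deburring (finishes hour 17). That puts its earliest start at hour 31; it finishes at 31 + 2 = hour 33.
The earliest everything can be done is hour 33, which is after the deadline of 29, so it is not possible.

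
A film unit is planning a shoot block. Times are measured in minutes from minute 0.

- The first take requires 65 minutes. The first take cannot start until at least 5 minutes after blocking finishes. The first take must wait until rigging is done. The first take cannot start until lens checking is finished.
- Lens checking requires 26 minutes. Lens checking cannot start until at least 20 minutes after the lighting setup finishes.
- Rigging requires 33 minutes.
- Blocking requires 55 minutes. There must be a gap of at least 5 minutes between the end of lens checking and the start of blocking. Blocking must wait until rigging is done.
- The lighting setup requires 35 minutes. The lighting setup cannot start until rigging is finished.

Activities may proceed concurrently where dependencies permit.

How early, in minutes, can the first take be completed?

Rigging has no prerequisites, so it starts at minute 0 and finishes at minute 33.
After rigging (finishes minute 33), the lighting setup can start at minute 33 and finishes at minute 68.
After the lighting setup (finishes minute 68, plus 20-minute gap → minute 88), lens checking can start at minute 88 and finishes at minute 114.
Blocking needs all of lens checking (finishes minute 114, plus 5-minute gap → minute 119); rigging (finishes minute 33). That puts its earliest start at minute 119; it finishes at 119 + 55 = minute 174.
The first take needs all of blocking (finishes minute 174, plus 5-minute gap → minute 179); rigging (finishes minute 33); lens checking (finishes minute 114). That puts its earliest start at minute 179; it finishes at 179 + 65 = minute 244.

244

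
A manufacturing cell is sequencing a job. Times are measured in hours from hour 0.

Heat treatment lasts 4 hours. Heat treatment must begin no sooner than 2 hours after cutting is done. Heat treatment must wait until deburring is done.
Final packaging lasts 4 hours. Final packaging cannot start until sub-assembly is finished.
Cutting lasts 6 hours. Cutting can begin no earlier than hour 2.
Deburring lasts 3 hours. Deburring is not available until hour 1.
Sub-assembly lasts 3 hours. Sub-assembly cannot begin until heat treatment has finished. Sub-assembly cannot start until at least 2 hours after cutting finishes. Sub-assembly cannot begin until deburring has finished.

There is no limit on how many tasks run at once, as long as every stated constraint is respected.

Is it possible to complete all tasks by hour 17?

Deburring waits on its own release at hour 1, so it starts at hour 1 and finishes at 1 + 3 = hour 4.
Cutting waits on its own release at hour 2, so it starts at hour 2 and finishes at 2 + 6 = hour 8.
For heat treatment: cutting (finishes hour 8, plus 2-hour gap → hour 10); deburring (finishes hour 4). Taking the maximum gives a start of hour 10, and it finishes at 10 + 4 = hour 14.
For sub-assembly: heat treatment (finishes hour 14); cutting (finishes hour 8, plus 2-hour gap → hour 10); deburring (finishes hour 4). Taking the maximum gives a start of hour 14, and it finishes at 14 + 3 = hour 17.
Final packaging waits on sub-assembly (finishes hour 17), so it starts at hour 17 and finishes at 17 + 4 = hour 21.
The earliest everything can be done is hour 21, which is after the deadline of 17, so it is not possible.

No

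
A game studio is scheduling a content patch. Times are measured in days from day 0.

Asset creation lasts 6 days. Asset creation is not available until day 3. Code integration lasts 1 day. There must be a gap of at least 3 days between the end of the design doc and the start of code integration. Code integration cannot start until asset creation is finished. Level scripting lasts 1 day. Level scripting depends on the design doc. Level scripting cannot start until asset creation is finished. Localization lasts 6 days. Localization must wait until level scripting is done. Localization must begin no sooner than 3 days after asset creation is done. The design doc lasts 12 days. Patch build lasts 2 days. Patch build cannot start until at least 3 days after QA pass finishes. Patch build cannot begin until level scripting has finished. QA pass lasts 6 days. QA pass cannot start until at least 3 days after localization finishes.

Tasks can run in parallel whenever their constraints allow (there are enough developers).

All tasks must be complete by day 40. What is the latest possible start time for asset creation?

Patch build must finish by day 40; it takes 2 days, so it must start by 40 − 2 = day 38.
QA pass must finish before patch build (must start by day 38, minus 3-day gap → day 35). With a 6-day duration, QA pass must start by 35 − 6 = day 29.
Localization feeds into QA pass (must start by day 29, minus 3-day gap → day 26); so localization must finish by day 26 and therefore start by day 20.
Level scripting feeds localization (must start by day 20); patch build (must start by day 38). Taking the minimum, level scripting must finish by day 20 and start by 20 − 1 = day 19.
Code integration has no dependents, so it just needs to finish by day 40. Starting by 40 − 1 = day 39 achieves that.
Asset creation feeds level scripting (must start by day 19); code integration (must start by day 39); localization (must start by day 20, minus 3-day gap → day 17). Taking the minimum, asset creation must finish by day 17 and start by 17 − 6 = day 11.

11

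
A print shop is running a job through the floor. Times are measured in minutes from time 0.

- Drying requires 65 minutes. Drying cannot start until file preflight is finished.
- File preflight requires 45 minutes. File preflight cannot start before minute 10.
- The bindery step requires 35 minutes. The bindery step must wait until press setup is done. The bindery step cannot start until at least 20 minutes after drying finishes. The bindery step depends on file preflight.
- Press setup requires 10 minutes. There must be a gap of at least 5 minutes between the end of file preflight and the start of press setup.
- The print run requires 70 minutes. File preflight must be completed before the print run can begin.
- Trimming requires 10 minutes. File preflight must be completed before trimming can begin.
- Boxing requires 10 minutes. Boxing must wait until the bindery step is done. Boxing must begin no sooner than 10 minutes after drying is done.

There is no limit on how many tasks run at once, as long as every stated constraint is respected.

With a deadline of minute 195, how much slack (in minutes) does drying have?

10

File preflight waits on its own release at minute 10, so it starts at minute 10 and finishes at 10 + 45 = minute 55.
Drying cannot begin until file preflight (finishes minute 55). It runs from minute 55 to 55 + 65 = minute 120.

Working backward from the deadline:
Boxing has no dependents, so it just needs to finish by minute 195. Starting by 195 − 10 = minute 185 achieves that.
Since boxing (must start by minute 185) depends on it, the bindery step must finish by minute 185. Backing off its 35-minute duration gives a latest start of minute 150.
Drying feeds the bindery step (must start by minute 150, minus 20-minute gap → minute 130); boxing (must start by minute 185, minus 10-minute gap → minute 175). Taking the minimum, drying must finish by minute 130 and start by 130 − 65 = minute 65.
So drying can start as early as minute 55 and as late as minute 65, giving 65 − 55 = 10 minutes of slack.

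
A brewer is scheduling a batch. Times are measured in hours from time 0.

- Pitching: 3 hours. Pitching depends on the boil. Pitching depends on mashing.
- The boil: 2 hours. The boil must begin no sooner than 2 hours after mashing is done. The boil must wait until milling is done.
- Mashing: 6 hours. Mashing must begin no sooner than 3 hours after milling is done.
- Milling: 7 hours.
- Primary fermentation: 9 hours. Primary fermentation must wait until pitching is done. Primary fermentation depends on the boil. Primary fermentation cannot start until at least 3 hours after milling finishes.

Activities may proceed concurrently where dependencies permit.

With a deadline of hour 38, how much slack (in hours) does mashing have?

6

Nothing blocks milling, so it runs from hour 0 to hour 7.
After milling (finishes hour 7, plus 3-hour gap → hour 10), mashing can start at hour 10 and finishes at hour 16.

Working backward from the deadline:
To finish by hour 38, primary fermentation (duration 9) must start no later than hour 29.
Pitching feeds into primary fermentation (must start by hour 29); so pitching must finish by hour 29 and therefore start by hour 26.
The boil has several dependents: pitching (must start by hour 26); primary fermentation (must start by hour 29). The earliest of those limits is hour 26, so the boil must start by 26 − 2 = hour 24.
Mashing must finish in time for the boil (must start by hour 24, minus 2-hour gap → hour 22); pitching (must start by hour 26). The tightest is hour 22, so mashing must start by 22 − 6 = hour 16.
So mashing can start as early as hour 10 and as late as hour 16, giving 16 − 10 = 6 hours of slack.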